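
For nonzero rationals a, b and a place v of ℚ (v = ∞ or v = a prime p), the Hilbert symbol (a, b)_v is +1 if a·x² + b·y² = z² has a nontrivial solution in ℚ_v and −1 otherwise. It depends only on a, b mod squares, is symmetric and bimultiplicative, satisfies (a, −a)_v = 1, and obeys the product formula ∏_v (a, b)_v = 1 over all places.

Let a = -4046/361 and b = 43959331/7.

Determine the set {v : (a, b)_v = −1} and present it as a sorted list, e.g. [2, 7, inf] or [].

(a, b) ≡ (-14, 852397) mod (ℚ^×)²; places V = {2, 7, 13, 17, 19, 29, ∞}.
(a,b)_2: α=1, β=0; u≡1, v≡5 (mod 8); ε(u)ε(v)=0·0, αω(v)=1·1, βω(u)=0·0; sum ≡ 1  ⇒  -1.
(a,b)_7: α=1, u≡6; β=-1, v≡3 (mod 7); (6|7)=-1, (3|7)=-1; sign (−1)^1·-1^-1·-1^1 = -1.
(a,b)_29: α=0, u≡10; β=1, v≡22 (mod 29); (10|29)=-1, (22|29)=+1; sign (−1)^0·-1^1·+1^0 = -1.
(a,b)_19: α=-2, u≡1; β=3, v≡9 (mod 19); (1|19)=+1, (9|19)=+1; sign (−1)^0·+1^3·+1^-2 = +1.
(a,b)_13: α=0, u≡1; β=1, v≡10 (mod 13); (1|13)=+1, (10|13)=+1; sign (−1)^0·+1^1·+1^0 = +1.
(a,b)_17: α=2, u≡5; β=1, v≡1 (mod 17); (5|17)=-1, (1|17)=+1; sign (−1)^0·-1^1·+1^2 = -1.
(a,b)_∞: sgn(-14)=−, sgn(852397)=+, so +1.
|Ram(-14, 852397)| = 4, even; anisotropic at {2, 7, 17, 29}.

[2, 7, 17, 29]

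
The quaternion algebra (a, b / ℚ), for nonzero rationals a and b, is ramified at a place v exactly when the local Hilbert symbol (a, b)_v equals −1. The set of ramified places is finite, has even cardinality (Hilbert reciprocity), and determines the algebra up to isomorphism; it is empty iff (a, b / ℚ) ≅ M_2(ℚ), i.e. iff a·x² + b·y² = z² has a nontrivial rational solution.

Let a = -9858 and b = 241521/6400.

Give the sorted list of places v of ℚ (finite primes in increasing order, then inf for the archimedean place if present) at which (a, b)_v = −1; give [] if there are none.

[3, 53]

(a, b) ≡ (-9858, 4929) mod (ℚ^×)²; places V = {2, 3, 5, 7, 31, 53, ∞}.
(a,b)_7: α=0, u≡5; β=2, v≡4 (mod 7); (5|7)=-1, (4|7)=+1; sign (−1)^0·-1^2·+1^0 = +1.
(a,b)_31: α=1, u≡23; β=1, v≡14 (mod 31); (23|31)=-1, (14|31)=+1; sign (−1)^1·-1^1·+1^1 = +1.
(a,b)_2: α=1, β=-8; u≡7, v≡1 (mod 8); ε(u)ε(v)=1·0, αω(v)=1·0, βω(u)=-8·0; sum ≡ 0  ⇒  +1.
(a,b)_5: α=0, u≡2; β=-2, v≡1 (mod 5); (2|5)=-1, (1|5)=+1; sign (−1)^0·-1^-2·+1^0 = +1.
(a,b)_53: α=1, u≡26; β=1, v≡49 (mod 53); (26|53)=-1, (49|53)=+1; sign (−1)^0·-1^1·+1^1 = -1.
(a,b)_∞: sgn(-9858)=−, sgn(4929)=+, so +1.
(a,b)_3: α=1, u≡2; β=1, v≡2 (mod 3); (2|3)=-1, (2|3)=-1; sign (−1)^1·-1^1·-1^1 = -1.
(-9858, 4929 / ℚ) ramifies at {3, 53}: a division algebra.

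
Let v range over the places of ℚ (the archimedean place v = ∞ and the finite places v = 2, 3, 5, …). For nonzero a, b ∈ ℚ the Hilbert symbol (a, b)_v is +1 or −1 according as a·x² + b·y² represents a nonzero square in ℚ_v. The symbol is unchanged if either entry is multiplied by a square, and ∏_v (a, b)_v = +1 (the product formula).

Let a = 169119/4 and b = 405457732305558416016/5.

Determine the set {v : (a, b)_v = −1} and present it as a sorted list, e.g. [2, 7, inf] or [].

[]

Mod squares: a ≡ 18791, b ≡ 2912605. Check v ∈ {∞, 2, 3, 5, 13, 19, 23, 31, 43}.
v=23: a=23^1·(≡4), b=23^3·(≡14) mod 23; (4|23)=+1, (14|23)=-1; (−1)^{1·3·11}·(+1)^3·(-1)^1 = +1.
v=2: v_2(a)=-2, v_2(b)=4; units ≡ 7, 5 (mod 8); ε·ε+αω+βω = 1·0+-2·1+4·0 ≡ 0  ⇒  (a,b)_2 = +1.
v=3: a=3^2·(≡2), b=3^6·(≡1) mod 3; (2|3)=-1, (1|3)=+1; (−1)^{2·6·1}·(-1)^6·(+1)^2 = +1.
v=5: a=5^0·(≡1), b=5^-1·(≡1) mod 5; (1|5)=+1, (1|5)=+1; (−1)^{0·-1·2}·(+1)^-1·(+1)^0 = +1.
v=∞: 18791 > 0 and 2912605 > 0  ⇒  (a,b)_∞ = +1.
v=13: a=13^0·(≡7), b=13^2·(≡11) mod 13; (7|13)=-1, (11|13)=-1; (−1)^{0·2·6}·(-1)^2·(-1)^0 = +1.
v=43: a=43^1·(≡5), b=43^3·(≡24) mod 43; (5|43)=-1, (24|43)=+1; (−1)^{1·3·21}·(-1)^3·(+1)^1 = +1.
v=19: a=19^1·(≡7), b=19^3·(≡2) mod 19; (7|19)=+1, (2|19)=-1; (−1)^{1·3·9}·(+1)^3·(-1)^1 = +1.
v=31: a=31^0·(≡19), b=31^1·(≡10) mod 31; (19|31)=+1, (10|31)=+1; (−1)^{0·1·15}·(+1)^1·(+1)^0 = +1.
Every local symbol is +1, so the conic 18791·x² + 2912605·y² = z² has ℚ_v-points for all v and hence a ℚ-point; (a, b / ℚ) ≅ M_2(ℚ).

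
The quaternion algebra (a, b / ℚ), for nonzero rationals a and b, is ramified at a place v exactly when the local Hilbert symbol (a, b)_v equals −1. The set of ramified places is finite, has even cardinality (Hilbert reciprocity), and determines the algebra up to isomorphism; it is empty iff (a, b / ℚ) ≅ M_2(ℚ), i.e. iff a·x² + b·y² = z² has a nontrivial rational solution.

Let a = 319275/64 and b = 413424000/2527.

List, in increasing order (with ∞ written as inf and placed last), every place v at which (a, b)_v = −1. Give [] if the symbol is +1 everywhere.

Mod squares: a ≡ 1419, b ≡ 22330. Check v ∈ {∞, 2, 3, 5, 7, 11, 19, 29, 43}.
v=19: a=19^0·(≡8), b=19^-2·(≡16) mod 19; (8|19)=-1, (16|19)=+1; (−1)^{0·-2·9}·(-1)^-2·(+1)^0 = +1.
v=∞: 1419 > 0 and 22330 > 0  ⇒  (a,b)_∞ = +1.
v=2: v_2(a)=-6, v_2(b)=7; units ≡ 3, 5 (mod 8); ε·ε+αω+βω = 1·0+-6·1+7·1 ≡ 1  ⇒  (a,b)_2 = -1.
v=43: a=43^1·(≡28), b=43^0·(≡36) mod 43; (28|43)=-1, (36|43)=+1; (−1)^{1·0·21}·(-1)^0·(+1)^1 = +1.
v=29: a=29^0·(≡12), b=29^1·(≡16) mod 29; (12|29)=-1, (16|29)=+1; (−1)^{0·1·14}·(-1)^1·(+1)^0 = -1.
v=7: a=7^0·(≡5), b=7^-1·(≡6) mod 7; (5|7)=-1, (6|7)=-1; (−1)^{0·-1·3}·(-1)^-1·(-1)^0 = -1.
v=3: a=3^3·(≡2), b=3^4·(≡1) mod 3; (2|3)=-1, (1|3)=+1; (−1)^{3·4·1}·(-1)^4·(+1)^3 = +1.
v=11: a=11^1·(≡2), b=11^1·(≡10) mod 11; (2|11)=-1, (10|11)=-1; (−1)^{1·1·5}·(-1)^1·(-1)^1 = -1.
v=5: a=5^2·(≡4), b=5^3·(≡1) mod 5; (4|5)=+1, (1|5)=+1; (−1)^{2·3·2}·(+1)^3·(+1)^2 = +1.
(1419, 22330 / ℚ) ramifies at {2, 7, 11, 29}: a division algebra.

[2, 7, 11, 29]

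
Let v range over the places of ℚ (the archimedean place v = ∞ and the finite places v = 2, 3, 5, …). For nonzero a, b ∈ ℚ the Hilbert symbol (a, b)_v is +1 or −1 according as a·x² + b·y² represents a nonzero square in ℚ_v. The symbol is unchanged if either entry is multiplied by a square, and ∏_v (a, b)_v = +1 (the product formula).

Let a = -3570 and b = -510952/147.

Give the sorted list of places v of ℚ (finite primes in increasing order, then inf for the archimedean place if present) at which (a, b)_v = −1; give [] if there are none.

Mod squares: a ≡ -3570, b ≡ -1326. Check v ∈ {∞, 2, 3, 5, 7, 13, 17}.
v=7: a=7^1·(≡1), b=7^-2·(≡2) mod 7; (1|7)=+1, (2|7)=+1; (−1)^{1·-2·3}·(+1)^-2·(+1)^1 = +1.
v=∞: -3570 < 0 and -1326 < 0  ⇒  (a,b)_∞ = -1.
v=13: a=13^0·(≡5), b=13^1·(≡2) mod 13; (5|13)=-1, (2|13)=-1; (−1)^{0·1·6}·(-1)^1·(-1)^0 = -1.
v=2: v_2(a)=1, v_2(b)=3; units ≡ 7, 1 (mod 8); ε·ε+αω+βω = 1·0+1·0+3·0 ≡ 0  ⇒  (a,b)_2 = +1.
v=5: a=5^1·(≡1), b=5^0·(≡4) mod 5; (1|5)=+1, (4|5)=+1; (−1)^{1·0·2}·(+1)^0·(+1)^1 = +1.
v=3: a=3^1·(≡1), b=3^-1·(≡2) mod 3; (1|3)=+1, (2|3)=-1; (−1)^{1·-1·1}·(+1)^-1·(-1)^1 = +1.
v=17: a=17^1·(≡11), b=17^3·(≡6) mod 17; (11|17)=-1, (6|17)=-1; (−1)^{1·3·8}·(-1)^3·(-1)^1 = +1.
|Ram(-3570, -1326)| = 2, even; anisotropic at {13, ∞}.

[13, inf]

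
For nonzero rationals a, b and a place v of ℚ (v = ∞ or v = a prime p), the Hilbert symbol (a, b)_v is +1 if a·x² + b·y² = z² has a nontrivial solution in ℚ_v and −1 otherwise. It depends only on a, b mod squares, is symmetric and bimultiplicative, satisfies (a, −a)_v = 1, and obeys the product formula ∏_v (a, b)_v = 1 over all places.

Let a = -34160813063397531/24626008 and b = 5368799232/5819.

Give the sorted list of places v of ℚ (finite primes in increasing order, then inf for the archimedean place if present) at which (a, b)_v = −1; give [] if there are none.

[11, 29]

Mod squares: a ≡ -810898, b ≡ 19778. Check v ∈ {∞, 2, 3, 7, 11, 23, 29, 31, 37, 41, 59}.
v=59: a=59^2·(≡20), b=59^0·(≡13) mod 59; (20|59)=+1, (13|59)=-1; (−1)^{2·0·29}·(+1)^0·(-1)^2 = +1.
v=∞: -810898 < 0 and 19778 > 0  ⇒  (a,b)_∞ = +1.
v=37: a=37^2·(≡19), b=37^0·(≡22) mod 37; (19|37)=-1, (22|37)=-1; (−1)^{2·0·18}·(-1)^0·(-1)^2 = +1.
v=31: a=31^1·(≡27), b=31^1·(≡25) mod 31; (27|31)=-1, (25|31)=+1; (−1)^{1·1·15}·(-1)^1·(+1)^1 = +1.
v=23: a=23^-4·(≡1), b=23^-2·(≡20) mod 23; (1|23)=+1, (20|23)=-1; (−1)^{-4·-2·11}·(+1)^-2·(-1)^-4 = +1.
v=11: a=11^-1·(≡9), b=11^-1·(≡5) mod 11; (9|11)=+1, (5|11)=+1; (−1)^{-1·-1·5}·(+1)^-1·(+1)^-1 = -1.
v=3: a=3^4·(≡2), b=3^6·(≡2) mod 3; (2|3)=-1, (2|3)=-1; (−1)^{4·6·1}·(-1)^6·(-1)^4 = +1.
v=7: a=7^4·(≡5), b=7^0·(≡3) mod 7; (5|7)=-1, (3|7)=-1; (−1)^{4·0·3}·(-1)^0·(-1)^4 = +1.
v=2: v_2(a)=-3, v_2(b)=13; units ≡ 7, 1 (mod 8); ε·ε+αω+βω = 1·0+-3·0+13·0 ≡ 0  ⇒  (a,b)_2 = +1.
v=41: a=41^1·(≡5), b=41^0·(≡31) mod 41; (5|41)=+1, (31|41)=+1; (−1)^{1·0·20}·(+1)^0·(+1)^1 = +1.
v=29: a=29^1·(≡25), b=29^1·(≡12) mod 29; (25|29)=+1, (12|29)=-1; (−1)^{1·1·14}·(+1)^1·(-1)^1 = -1.
|Ram(-810898, 19778)| = 2, even; anisotropic at {11, 29}.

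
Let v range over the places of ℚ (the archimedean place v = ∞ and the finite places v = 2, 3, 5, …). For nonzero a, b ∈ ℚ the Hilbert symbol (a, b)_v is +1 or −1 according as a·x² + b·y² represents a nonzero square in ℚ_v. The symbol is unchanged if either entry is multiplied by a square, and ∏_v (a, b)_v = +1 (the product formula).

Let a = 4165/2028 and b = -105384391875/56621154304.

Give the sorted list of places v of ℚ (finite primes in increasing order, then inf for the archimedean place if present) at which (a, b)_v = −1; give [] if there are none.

Mod squares: a ≡ 255, b ≡ -3. Check v ∈ {∞, 2, 3, 5, 7, 11, 13, 17}.
v=7: a=7^2·(≡3), b=7^4·(≡1) mod 7; (3|7)=-1, (1|7)=+1; (−1)^{2·4·3}·(-1)^4·(+1)^2 = +1.
v=2: v_2(a)=-2, v_2(b)=-14; units ≡ 7, 5 (mod 8); ε·ε+αω+βω = 1·0+-2·1+-14·0 ≡ 0  ⇒  (a,b)_2 = +1.
v=5: a=5^1·(≡1), b=5^4·(≡2) mod 5; (1|5)=+1, (2|5)=-1; (−1)^{1·4·2}·(+1)^4·(-1)^1 = -1.
v=17: a=17^1·(≡15), b=17^2·(≡7) mod 17; (15|17)=+1, (7|17)=-1; (−1)^{1·2·8}·(+1)^2·(-1)^1 = -1.
v=∞: 255 > 0 and -3 < 0  ⇒  (a,b)_∞ = +1.
v=13: a=13^-2·(≡8), b=13^-4·(≡10) mod 13; (8|13)=-1, (10|13)=+1; (−1)^{-2·-4·6}·(-1)^-4·(+1)^-2 = +1.
v=11: a=11^0·(≡10), b=11^-2·(≡6) mod 11; (10|11)=-1, (6|11)=-1; (−1)^{0·-2·5}·(-1)^-2·(-1)^0 = +1.
v=3: a=3^-1·(≡1), b=3^5·(≡2) mod 3; (1|3)=+1, (2|3)=-1; (−1)^{-1·5·1}·(+1)^5·(-1)^-1 = +1.
Ram(255, -3) = {5, 17}; no ℚ_5-point on the conic.

[5, 17]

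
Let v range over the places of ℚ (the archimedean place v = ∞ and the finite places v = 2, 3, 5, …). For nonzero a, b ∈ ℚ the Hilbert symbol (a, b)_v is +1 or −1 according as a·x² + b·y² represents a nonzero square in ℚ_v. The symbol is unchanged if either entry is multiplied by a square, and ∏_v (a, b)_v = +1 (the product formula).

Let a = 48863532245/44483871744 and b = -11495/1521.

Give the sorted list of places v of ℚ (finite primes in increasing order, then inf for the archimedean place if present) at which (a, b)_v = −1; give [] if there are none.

(a, b) ≡ (5, -95) mod (ℚ^×)²; places V = {2, 3, 5, 11, 13, 19, 43, ∞}.
(a,b)_5: α=1, u≡1; β=1, v≡1 (mod 5); (1|5)=+1, (1|5)=+1; sign (−1)^0·+1^1·+1^1 = +1.
(a,b)_∞: sgn(5)=+, sgn(-95)=−, so +1.
(a,b)_11: α=4, u≡3; β=2, v≡5 (mod 11); (3|11)=+1, (5|11)=+1; sign (−1)^0·+1^2·+1^4 = +1.
(a,b)_19: α=2, u≡11; β=1, v≡3 (mod 19); (11|19)=+1, (3|19)=-1; sign (−1)^0·+1^1·-1^2 = +1.
(a,b)_3: α=-2, u≡2; β=-2, v≡1 (mod 3); (2|3)=-1, (1|3)=+1; sign (−1)^0·-1^-2·+1^-2 = +1.
(a,b)_13: α=-6, u≡5; β=-2, v≡4 (mod 13); (5|13)=-1, (4|13)=+1; sign (−1)^0·-1^-2·+1^-6 = +1.
(a,b)_43: α=2, u≡12; β=0, v≡26 (mod 43); (12|43)=-1, (26|43)=-1; sign (−1)^0·-1^0·-1^2 = +1.
(a,b)_2: α=-10, β=0; u≡5, v≡1 (mod 8); ε(u)ε(v)=0·0, αω(v)=-10·0, βω(u)=0·1; sum ≡ 0  ⇒  +1.
Every local symbol is +1, so the conic 5·x² + -95·y² = z² has ℚ_v-points for all v and hence a ℚ-point; (a, b / ℚ) ≅ M_2(ℚ).

[]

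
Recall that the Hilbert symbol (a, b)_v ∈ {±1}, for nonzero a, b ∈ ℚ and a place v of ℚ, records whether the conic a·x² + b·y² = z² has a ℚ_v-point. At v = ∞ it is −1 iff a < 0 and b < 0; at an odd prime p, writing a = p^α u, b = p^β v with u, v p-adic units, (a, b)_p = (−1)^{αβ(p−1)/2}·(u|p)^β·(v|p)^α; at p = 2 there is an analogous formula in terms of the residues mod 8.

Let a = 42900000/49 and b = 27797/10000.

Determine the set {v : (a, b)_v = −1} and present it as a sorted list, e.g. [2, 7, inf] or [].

(a, b) ≡ (4290, 77) mod (ℚ^×)²; places V = {2, 3, 5, 7, 11, 13, 19, ∞}.
(a,b)_7: α=-2, u≡3; β=1, v≡4 (mod 7); (3|7)=-1, (4|7)=+1; sign (−1)^0·-1^1·+1^-2 = -1.
(a,b)_5: α=5, u≡2; β=-4, v≡2 (mod 5); (2|5)=-1, (2|5)=-1; sign (−1)^0·-1^-4·-1^5 = -1.
(a,b)_13: α=1, u≡8; β=0, v≡1 (mod 13); (8|13)=-1, (1|13)=+1; sign (−1)^0·-1^0·+1^1 = +1.
(a,b)_11: α=1, u≡1; β=1, v≡8 (mod 11); (1|11)=+1, (8|11)=-1; sign (−1)^1·+1^1·-1^1 = +1.
(a,b)_19: α=0, u≡3; β=2, v≡16 (mod 19); (3|19)=-1, (16|19)=+1; sign (−1)^0·-1^2·+1^0 = +1.
(a,b)_∞: sgn(4290)=+, sgn(77)=+, so +1.
(a,b)_3: α=1, u≡2; β=0, v≡2 (mod 3); (2|3)=-1, (2|3)=-1; sign (−1)^0·-1^0·-1^1 = -1.
(a,b)_2: α=5, β=-4; u≡1, v≡5 (mod 8); ε(u)ε(v)=0·0, αω(v)=5·1, βω(u)=-4·0; sum ≡ 1  ⇒  -1.
(4290, 77 / ℚ) ramifies at {2, 3, 5, 7}: a division algebra.

[2, 3, 5, 7]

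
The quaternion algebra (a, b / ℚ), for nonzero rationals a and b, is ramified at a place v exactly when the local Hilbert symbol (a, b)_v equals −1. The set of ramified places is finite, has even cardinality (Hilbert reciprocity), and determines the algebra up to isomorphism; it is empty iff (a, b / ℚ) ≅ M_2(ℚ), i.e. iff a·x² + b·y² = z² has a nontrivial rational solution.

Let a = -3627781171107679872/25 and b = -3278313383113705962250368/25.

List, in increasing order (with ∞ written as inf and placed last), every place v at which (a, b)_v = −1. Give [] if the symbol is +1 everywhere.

(a, b) ≡ (-720698, -1020162) mod (ℚ^×)²; places V = {2, 3, 5, 11, 13, 17, 29, 41, 47, ∞}.
(a,b)_∞: sgn(-720698)=−, sgn(-1020162)=−, so -1.
(a,b)_5: α=-2, u≡3; β=-2, v≡2 (mod 5); (3|5)=-1, (2|5)=-1; sign (−1)^0·-1^-2·-1^-2 = +1.
(a,b)_3: α=6, u≡1; β=7, v≡2 (mod 3); (1|3)=+1, (2|3)=-1; sign (−1)^0·+1^7·-1^6 = +1.
(a,b)_13: α=2, u≡12; β=3, v≡11 (mod 13); (12|13)=+1, (11|13)=-1; sign (−1)^0·+1^3·-1^2 = +1.
(a,b)_41: α=1, u≡3; β=1, v≡5 (mod 41); (3|41)=-1, (5|41)=+1; sign (−1)^0·-1^1·+1^1 = -1.
(a,b)_47: α=3, u≡20; β=4, v≡33 (mod 47); (20|47)=-1, (33|47)=-1; sign (−1)^0·-1^4·-1^3 = -1.
(a,b)_29: α=0, u≡8; β=1, v≡4 (mod 29); (8|29)=-1, (4|29)=+1; sign (−1)^0·-1^1·+1^0 = -1.
(a,b)_2: α=7, β=7; u≡3, v≡7 (mod 8); ε(u)ε(v)=1·1, αω(v)=7·0, βω(u)=7·1; sum ≡ 0  ⇒  +1.
(a,b)_17: α=3, u≡4; β=4, v≡9 (mod 17); (4|17)=+1, (9|17)=+1; sign (−1)^0·+1^4·+1^3 = +1.
(a,b)_11: α=1, u≡3; β=1, v≡2 (mod 11); (3|11)=+1, (2|11)=-1; sign (−1)^1·+1^1·-1^1 = +1.
Ram(-720698, -1020162) = {29, 41, 47, ∞}; no ℚ_29-point on the conic.

[29, 41, 47, inf]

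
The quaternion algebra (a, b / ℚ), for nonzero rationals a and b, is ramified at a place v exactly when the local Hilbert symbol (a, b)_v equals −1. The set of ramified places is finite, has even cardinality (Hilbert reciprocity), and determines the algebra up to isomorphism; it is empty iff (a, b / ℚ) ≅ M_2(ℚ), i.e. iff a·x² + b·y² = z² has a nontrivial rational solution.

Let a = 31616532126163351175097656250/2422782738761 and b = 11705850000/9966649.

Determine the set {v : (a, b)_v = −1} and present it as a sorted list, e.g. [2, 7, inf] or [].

[5, 13, 23, 41]

Mod squares: a ≡ 6708492570, b ≡ 130065. Check v ∈ {∞, 2, 3, 5, 7, 11, 13, 17, 19, 23, 29, 37, 41}.
v=23: a=23^3·(≡14), b=23^1·(≡21) mod 23; (14|23)=-1, (21|23)=-1; (−1)^{3·1·11}·(-1)^1·(-1)^3 = -1.
v=3: a=3^7·(≡1), b=3^3·(≡2) mod 3; (1|3)=+1, (2|3)=-1; (−1)^{7·3·1}·(+1)^3·(-1)^7 = +1.
v=∞: 6708492570 > 0 and 130065 > 0  ⇒  (a,b)_∞ = +1.
v=19: a=19^2·(≡6), b=19^0·(≡3) mod 19; (6|19)=+1, (3|19)=-1; (−1)^{2·0·9}·(+1)^0·(-1)^2 = +1.
v=11: a=11^-4·(≡10), b=11^-2·(≡9) mod 11; (10|11)=-1, (9|11)=+1; (−1)^{-4·-2·5}·(-1)^-2·(+1)^-4 = +1.
v=37: a=37^1·(≡16), b=37^0·(≡34) mod 37; (16|37)=+1, (34|37)=+1; (−1)^{1·0·18}·(+1)^0·(+1)^1 = +1.
v=13: a=13^3·(≡12), b=13^1·(≡2) mod 13; (12|13)=+1, (2|13)=-1; (−1)^{3·1·6}·(+1)^1·(-1)^3 = -1.
v=41: a=41^-3·(≡9), b=41^-2·(≡19) mod 41; (9|41)=+1, (19|41)=-1; (−1)^{-3·-2·20}·(+1)^-2·(-1)^-3 = -1.
v=17: a=17^1·(≡1), b=17^0·(≡8) mod 17; (1|17)=+1, (8|17)=+1; (−1)^{1·0·8}·(+1)^0·(+1)^1 = +1.
v=5: a=5^11·(≡1), b=5^5·(≡3) mod 5; (1|5)=+1, (3|5)=-1; (−1)^{11·5·2}·(+1)^5·(-1)^11 = -1.
v=2: v_2(a)=1, v_2(b)=4; units ≡ 5, 1 (mod 8); ε·ε+αω+βω = 0·0+1·0+4·1 ≡ 0  ⇒  (a,b)_2 = +1.
v=7: a=7^-4·(≡3), b=7^-2·(≡6) mod 7; (3|7)=-1, (6|7)=-1; (−1)^{-4·-2·3}·(-1)^-2·(-1)^-4 = +1.
v=29: a=29^3·(≡14), b=29^1·(≡10) mod 29; (14|29)=-1, (10|29)=-1; (−1)^{3·1·14}·(-1)^1·(-1)^3 = +1.
(6708492570, 130065 / ℚ) ramifies at {5, 13, 23, 41}: a division algebra.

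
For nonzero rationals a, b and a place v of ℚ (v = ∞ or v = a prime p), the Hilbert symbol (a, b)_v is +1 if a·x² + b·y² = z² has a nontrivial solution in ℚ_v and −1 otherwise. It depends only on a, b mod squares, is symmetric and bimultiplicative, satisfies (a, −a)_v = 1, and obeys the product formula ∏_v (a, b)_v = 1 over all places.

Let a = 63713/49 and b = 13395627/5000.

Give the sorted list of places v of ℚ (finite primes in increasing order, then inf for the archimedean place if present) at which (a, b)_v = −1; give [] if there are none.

Mod squares: a ≡ 377, b ≡ 8246. Check v ∈ {∞, 2, 3, 5, 7, 13, 19, 29, 31}.
v=31: a=31^0·(≡28), b=31^1·(≡25) mod 31; (28|31)=+1, (25|31)=+1; (−1)^{0·1·15}·(+1)^1·(+1)^0 = +1.
v=29: a=29^1·(≡4), b=29^0·(≡27) mod 29; (4|29)=+1, (27|29)=-1; (−1)^{1·0·14}·(+1)^0·(-1)^1 = -1.
v=5: a=5^0·(≡2), b=5^-4·(≡4) mod 5; (2|5)=-1, (4|5)=+1; (−1)^{0·-4·2}·(-1)^-4·(+1)^0 = +1.
v=19: a=19^0·(≡4), b=19^3·(≡5) mod 19; (4|19)=+1, (5|19)=+1; (−1)^{0·3·9}·(+1)^3·(+1)^0 = +1.
v=13: a=13^3·(≡12), b=13^0·(≡3) mod 13; (12|13)=+1, (3|13)=+1; (−1)^{3·0·6}·(+1)^0·(+1)^3 = +1.
v=∞: 377 > 0 and 8246 > 0  ⇒  (a,b)_∞ = +1.
v=2: v_2(a)=0, v_2(b)=-3; units ≡ 1, 3 (mod 8); ε·ε+αω+βω = 0·1+0·1+-3·0 ≡ 0  ⇒  (a,b)_2 = +1.
v=3: a=3^0·(≡2), b=3^2·(≡2) mod 3; (2|3)=-1, (2|3)=-1; (−1)^{0·2·1}·(-1)^2·(-1)^0 = +1.
v=7: a=7^-2·(≡6), b=7^1·(≡4) mod 7; (6|7)=-1, (4|7)=+1; (−1)^{-2·1·3}·(-1)^1·(+1)^-2 = -1.
Ram(377, 8246) = {7, 29}; no ℚ_7-point on the conic.

[7, 29]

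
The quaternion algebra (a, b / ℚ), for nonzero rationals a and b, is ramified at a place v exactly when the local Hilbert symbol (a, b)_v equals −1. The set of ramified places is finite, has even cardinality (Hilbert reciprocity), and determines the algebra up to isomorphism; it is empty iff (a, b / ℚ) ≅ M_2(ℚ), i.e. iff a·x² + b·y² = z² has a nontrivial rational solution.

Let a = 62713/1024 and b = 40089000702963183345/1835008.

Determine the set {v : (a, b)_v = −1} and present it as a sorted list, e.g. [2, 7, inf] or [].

[5, 7, 11, 41]

Mod squares: a ≡ 217, b ≡ 489335. Check v ∈ {∞, 2, 3, 5, 7, 11, 17, 31, 41}.
v=41: a=41^0·(≡17), b=41^1·(≡32) mod 41; (17|41)=-1, (32|41)=+1; (−1)^{0·1·20}·(-1)^1·(+1)^0 = -1.
v=2: v_2(a)=-10, v_2(b)=-18; units ≡ 1, 7 (mod 8); ε·ε+αω+βω = 0·1+-10·0+-18·0 ≡ 0  ⇒  (a,b)_2 = +1.
v=5: a=5^0·(≡2), b=5^1·(≡3) mod 5; (2|5)=-1, (3|5)=-1; (−1)^{0·1·2}·(-1)^1·(-1)^0 = -1.
v=∞: 217 > 0 and 489335 > 0  ⇒  (a,b)_∞ = +1.
v=31: a=31^1·(≡8), b=31^3·(≡13) mod 31; (8|31)=+1, (13|31)=-1; (−1)^{1·3·15}·(+1)^3·(-1)^1 = +1.
v=11: a=11^0·(≡2), b=11^3·(≡9) mod 11; (2|11)=-1, (9|11)=+1; (−1)^{0·3·5}·(-1)^3·(+1)^0 = -1.
v=7: a=7^1·(≡3), b=7^-1·(≡3) mod 7; (3|7)=-1, (3|7)=-1; (−1)^{1·-1·3}·(-1)^-1·(-1)^1 = -1.
v=3: a=3^0·(≡1), b=3^10·(≡2) mod 3; (1|3)=+1, (2|3)=-1; (−1)^{0·10·1}·(+1)^10·(-1)^0 = +1.
v=17: a=17^2·(≡16), b=17^4·(≡10) mod 17; (16|17)=+1, (10|17)=-1; (−1)^{2·4·8}·(+1)^4·(-1)^2 = +1.
(217, 489335 / ℚ) ramifies at {5, 7, 11, 41}: a division algebra.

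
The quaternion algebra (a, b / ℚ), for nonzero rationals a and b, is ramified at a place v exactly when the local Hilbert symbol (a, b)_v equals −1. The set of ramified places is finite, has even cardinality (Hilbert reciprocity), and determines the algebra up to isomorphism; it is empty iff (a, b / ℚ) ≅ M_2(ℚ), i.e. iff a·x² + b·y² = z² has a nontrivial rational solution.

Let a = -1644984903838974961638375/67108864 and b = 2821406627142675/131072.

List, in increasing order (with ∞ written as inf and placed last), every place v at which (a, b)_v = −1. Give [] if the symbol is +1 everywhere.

[3, 7, 11, 13]

Mod squares: a ≡ -15015, b ≡ 6. Check v ∈ {∞, 2, 3, 5, 7, 11, 13, 17, 29}.
v=2: v_2(a)=-26, v_2(b)=-17; units ≡ 1, 3 (mod 8); ε·ε+αω+βω = 0·1+-26·1+-17·0 ≡ 0  ⇒  (a,b)_2 = +1.
v=7: a=7^1·(≡4), b=7^0·(≡3) mod 7; (4|7)=+1, (3|7)=-1; (−1)^{1·0·3}·(+1)^0·(-1)^1 = -1.
v=3: a=3^7·(≡2), b=3^3·(≡2) mod 3; (2|3)=-1, (2|3)=-1; (−1)^{7·3·1}·(-1)^3·(-1)^7 = -1.
v=29: a=29^6·(≡22), b=29^4·(≡4) mod 29; (22|29)=+1, (4|29)=+1; (−1)^{6·4·14}·(+1)^4·(+1)^6 = +1.
v=5: a=5^3·(≡2), b=5^2·(≡1) mod 5; (2|5)=-1, (1|5)=+1; (−1)^{3·2·2}·(-1)^2·(+1)^3 = +1.
v=13: a=13^1·(≡8), b=13^2·(≡7) mod 13; (8|13)=-1, (7|13)=-1; (−1)^{1·2·6}·(-1)^2·(-1)^1 = -1.
v=∞: -15015 < 0 and 6 > 0  ⇒  (a,b)_∞ = +1.
v=17: a=17^4·(≡13), b=17^2·(≡14) mod 17; (13|17)=+1, (14|17)=-1; (−1)^{4·2·8}·(+1)^2·(-1)^4 = +1.
v=11: a=11^3·(≡8), b=11^2·(≡8) mod 11; (8|11)=-1, (8|11)=-1; (−1)^{3·2·5}·(-1)^2·(-1)^3 = -1.
Ram(-15015, 6) = {3, 7, 11, 13}; no ℚ_3-point on the conic.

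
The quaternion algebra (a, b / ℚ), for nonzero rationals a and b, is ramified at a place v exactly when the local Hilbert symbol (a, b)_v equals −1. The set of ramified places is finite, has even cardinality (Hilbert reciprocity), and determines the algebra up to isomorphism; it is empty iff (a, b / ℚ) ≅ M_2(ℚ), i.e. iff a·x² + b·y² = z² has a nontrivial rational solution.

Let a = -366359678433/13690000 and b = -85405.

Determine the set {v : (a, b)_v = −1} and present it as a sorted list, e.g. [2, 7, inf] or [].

[2, 5, 19, inf]

(a, b) ≡ (-8897, -85405) mod (ℚ^×)²; places V = {2, 3, 5, 7, 19, 23, 29, 31, 37, 41, ∞}.
(a,b)_3: α=4, u≡1; β=0, v≡2 (mod 3); (1|3)=+1, (2|3)=-1; sign (−1)^0·+1^0·-1^4 = +1.
(a,b)_19: α=0, u≡14; β=1, v≡8 (mod 19); (14|19)=-1, (8|19)=-1; sign (−1)^0·-1^1·-1^0 = -1.
(a,b)_37: α=-2, u≡31; β=0, v≡28 (mod 37); (31|37)=-1, (28|37)=+1; sign (−1)^0·-1^0·+1^-2 = +1.
(a,b)_∞: sgn(-8897)=−, sgn(-85405)=−, so -1.
(a,b)_23: α=2, u≡4; β=0, v≡17 (mod 23); (4|23)=+1, (17|23)=-1; sign (−1)^0·+1^0·-1^2 = +1.
(a,b)_31: α=3, u≡29; β=1, v≡4 (mod 31); (29|31)=-1, (4|31)=+1; sign (−1)^1·-1^1·+1^3 = +1.
(a,b)_2: α=-4, β=0; u≡7, v≡3 (mod 8); ε(u)ε(v)=1·1, αω(v)=-4·1, βω(u)=0·0; sum ≡ 1  ⇒  -1.
(a,b)_5: α=-4, u≡3; β=1, v≡4 (mod 5); (3|5)=-1, (4|5)=+1; sign (−1)^0·-1^1·+1^-4 = -1.
(a,b)_41: α=1, u≡34; β=0, v≡39 (mod 41); (34|41)=-1, (39|41)=+1; sign (−1)^0·-1^0·+1^1 = +1.
(a,b)_29: α=0, u≡22; β=1, v≡13 (mod 29); (22|29)=+1, (13|29)=+1; sign (−1)^0·+1^1·+1^0 = +1.
(a,b)_7: α=1, u≡6; β=0, v≡2 (mod 7); (6|7)=-1, (2|7)=+1; sign (−1)^0·-1^0·+1^1 = +1.
Ram(-8897, -85405) = {2, 5, 19, ∞}; no ℚ_2-point on the conic.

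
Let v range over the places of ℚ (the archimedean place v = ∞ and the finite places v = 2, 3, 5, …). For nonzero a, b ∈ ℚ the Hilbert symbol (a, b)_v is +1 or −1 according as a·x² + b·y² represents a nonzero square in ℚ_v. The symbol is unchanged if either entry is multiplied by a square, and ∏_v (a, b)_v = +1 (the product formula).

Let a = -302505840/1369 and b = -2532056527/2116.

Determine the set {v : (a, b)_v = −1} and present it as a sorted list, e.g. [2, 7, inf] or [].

(a, b) ≡ (-25935, -7) mod (ℚ^×)²; places V = {2, 3, 5, 7, 11, 13, 19, 23, 37, ∞}.
(a,b)_13: α=1, u≡2; β=2, v≡6 (mod 13); (2|13)=-1, (6|13)=-1; sign (−1)^0·-1^2·-1^1 = -1.
(a,b)_5: α=1, u≡3; β=0, v≡3 (mod 5); (3|5)=-1, (3|5)=-1; sign (−1)^0·-1^0·-1^1 = -1.
(a,b)_2: α=4, β=-2; u≡1, v≡1 (mod 8); ε(u)ε(v)=0·0, αω(v)=4·0, βω(u)=-2·0; sum ≡ 0  ⇒  +1.
(a,b)_7: α=1, u≡6; β=3, v≡3 (mod 7); (6|7)=-1, (3|7)=-1; sign (−1)^1·-1^3·-1^1 = -1.
(a,b)_11: α=0, u≡9; β=2, v≡4 (mod 11); (9|11)=+1, (4|11)=+1; sign (−1)^0·+1^2·+1^0 = +1.
(a,b)_19: α=1, u≡13; β=2, v≡2 (mod 19); (13|19)=-1, (2|19)=-1; sign (−1)^0·-1^2·-1^1 = -1.
(a,b)_37: α=-2, u≡18; β=0, v≡36 (mod 37); (18|37)=-1, (36|37)=+1; sign (−1)^0·-1^0·+1^-2 = +1.
(a,b)_∞: sgn(-25935)=−, sgn(-7)=−, so -1.
(a,b)_23: α=0, u≡8; β=-2, v≡16 (mod 23); (8|23)=+1, (16|23)=+1; sign (−1)^0·+1^-2·+1^0 = +1.
(a,b)_3: α=7, u≡1; β=0, v≡2 (mod 3); (1|3)=+1, (2|3)=-1; sign (−1)^0·+1^0·-1^7 = -1.
Ram(-25935, -7) = {3, 5, 7, 13, 19, ∞}; no ℚ_3-point on the conic.

[3, 5, 7, 13, 19, inf]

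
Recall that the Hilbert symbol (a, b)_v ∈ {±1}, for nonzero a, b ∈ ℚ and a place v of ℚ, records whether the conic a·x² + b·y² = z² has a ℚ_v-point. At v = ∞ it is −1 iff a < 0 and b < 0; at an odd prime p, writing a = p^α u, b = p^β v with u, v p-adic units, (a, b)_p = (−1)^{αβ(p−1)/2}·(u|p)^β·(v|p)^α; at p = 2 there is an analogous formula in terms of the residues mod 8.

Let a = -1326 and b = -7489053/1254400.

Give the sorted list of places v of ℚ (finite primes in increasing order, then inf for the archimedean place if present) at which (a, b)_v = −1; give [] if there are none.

Mod squares: a ≡ -1326, b ≡ -13. Check v ∈ {∞, 2, 3, 5, 7, 11, 13, 17, 23}.
v=∞: -1326 < 0 and -13 < 0  ⇒  (a,b)_∞ = -1.
v=7: a=7^0·(≡4), b=7^-2·(≡2) mod 7; (4|7)=+1, (2|7)=+1; (−1)^{0·-2·3}·(+1)^-2·(+1)^0 = +1.
v=3: a=3^1·(≡2), b=3^2·(≡2) mod 3; (2|3)=-1, (2|3)=-1; (−1)^{1·2·1}·(-1)^2·(-1)^1 = -1.
v=23: a=23^0·(≡8), b=23^2·(≡19) mod 23; (8|23)=+1, (19|23)=-1; (−1)^{0·2·11}·(+1)^2·(-1)^0 = +1.
v=17: a=17^1·(≡7), b=17^0·(≡2) mod 17; (7|17)=-1, (2|17)=+1; (−1)^{1·0·8}·(-1)^0·(+1)^1 = +1.
v=13: a=13^1·(≡2), b=13^1·(≡10) mod 13; (2|13)=-1, (10|13)=+1; (−1)^{1·1·6}·(-1)^1·(+1)^1 = -1.
v=5: a=5^0·(≡4), b=5^-2·(≡2) mod 5; (4|5)=+1, (2|5)=-1; (−1)^{0·-2·2}·(+1)^-2·(-1)^0 = +1.
v=2: v_2(a)=1, v_2(b)=-10; units ≡ 1, 3 (mod 8); ε·ε+αω+βω = 0·1+1·1+-10·0 ≡ 1  ⇒  (a,b)_2 = -1.
v=11: a=11^0·(≡5), b=11^2·(≡1) mod 11; (5|11)=+1, (1|11)=+1; (−1)^{0·2·5}·(+1)^2·(+1)^0 = +1.
(-1326, -13 / ℚ) ramifies at {2, 3, 13, ∞}: a division algebra.

[2, 3, 13, inf]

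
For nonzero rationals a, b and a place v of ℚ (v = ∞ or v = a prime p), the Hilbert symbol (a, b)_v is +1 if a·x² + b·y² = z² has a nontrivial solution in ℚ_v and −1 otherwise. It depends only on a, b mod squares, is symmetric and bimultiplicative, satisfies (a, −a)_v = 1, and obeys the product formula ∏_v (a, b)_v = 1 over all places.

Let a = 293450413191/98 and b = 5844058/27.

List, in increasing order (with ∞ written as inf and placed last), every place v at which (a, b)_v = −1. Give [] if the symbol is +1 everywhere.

Mod squares: a ≡ 3198, b ≡ 144894. Check v ∈ {∞, 2, 3, 7, 11, 13, 19, 23, 31, 41}.
v=∞: 3198 > 0 and 144894 > 0  ⇒  (a,b)_∞ = +1.
v=11: a=11^0·(≡10), b=11^2·(≡6) mod 11; (10|11)=-1, (6|11)=-1; (−1)^{0·2·5}·(-1)^2·(-1)^0 = +1.
v=31: a=31^2·(≡20), b=31^1·(≡6) mod 31; (20|31)=+1, (6|31)=-1; (−1)^{2·1·15}·(+1)^1·(-1)^2 = +1.
v=13: a=13^1·(≡12), b=13^0·(≡12) mod 13; (12|13)=+1, (12|13)=+1; (−1)^{1·0·6}·(+1)^0·(+1)^1 = +1.
v=3: a=3^1·(≡1), b=3^-3·(≡1) mod 3; (1|3)=+1, (1|3)=+1; (−1)^{1·-3·1}·(+1)^-3·(+1)^1 = -1.
v=2: v_2(a)=-1, v_2(b)=1; units ≡ 7, 7 (mod 8); ε·ε+αω+βω = 1·1+-1·0+1·0 ≡ 1  ⇒  (a,b)_2 = -1.
v=19: a=19^2·(≡5), b=19^1·(≡6) mod 19; (5|19)=+1, (6|19)=+1; (−1)^{2·1·9}·(+1)^1·(+1)^2 = +1.
v=7: a=7^-2·(≡6), b=7^0·(≡4) mod 7; (6|7)=-1, (4|7)=+1; (−1)^{-2·0·3}·(-1)^0·(+1)^-2 = +1.
v=41: a=41^1·(≡10), b=41^1·(≡16) mod 41; (10|41)=+1, (16|41)=+1; (−1)^{1·1·20}·(+1)^1·(+1)^1 = +1.
v=23: a=23^2·(≡1), b=23^0·(≡20) mod 23; (1|23)=+1, (20|23)=-1; (−1)^{2·0·11}·(+1)^0·(-1)^2 = +1.
Ram(3198, 144894) = {2, 3}; no ℚ_2-point on the conic.

[2, 3]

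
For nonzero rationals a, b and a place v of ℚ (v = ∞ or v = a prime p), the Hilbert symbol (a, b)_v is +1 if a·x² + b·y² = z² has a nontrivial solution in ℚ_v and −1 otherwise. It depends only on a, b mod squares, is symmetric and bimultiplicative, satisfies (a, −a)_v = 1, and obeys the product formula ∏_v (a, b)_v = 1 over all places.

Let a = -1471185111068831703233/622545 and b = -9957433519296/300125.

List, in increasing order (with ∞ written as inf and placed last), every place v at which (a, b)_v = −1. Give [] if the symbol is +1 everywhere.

Mod squares: a ≡ -1785, b ≡ -255. Check v ∈ {∞, 2, 3, 5, 7, 11, 13, 17, 19}.
v=17: a=17^5·(≡11), b=17^3·(≡2) mod 17; (11|17)=-1, (2|17)=+1; (−1)^{5·3·8}·(-1)^3·(+1)^5 = -1.
v=7: a=7^-3·(≡2), b=7^-4·(≡4) mod 7; (2|7)=+1, (4|7)=+1; (−1)^{-3·-4·3}·(+1)^-4·(+1)^-3 = +1.
v=13: a=13^2·(≡12), b=13^0·(≡7) mod 13; (12|13)=+1, (7|13)=-1; (−1)^{2·0·6}·(+1)^0·(-1)^2 = +1.
v=2: v_2(a)=0, v_2(b)=6; units ≡ 7, 1 (mod 8); ε·ε+αω+βω = 1·0+0·0+6·0 ≡ 0  ⇒  (a,b)_2 = +1.
v=5: a=5^-1·(≡3), b=5^-3·(≡4) mod 5; (3|5)=-1, (4|5)=+1; (−1)^{-1·-3·2}·(-1)^-3·(+1)^-1 = -1.
v=∞: -1785 < 0 and -255 < 0  ⇒  (a,b)_∞ = -1.
v=19: a=19^10·(≡5), b=19^4·(≡4) mod 19; (5|19)=+1, (4|19)=+1; (−1)^{10·4·9}·(+1)^4·(+1)^10 = +1.
v=11: a=11^-2·(≡6), b=11^0·(≡1) mod 11; (6|11)=-1, (1|11)=+1; (−1)^{-2·0·5}·(-1)^0·(+1)^-2 = +1.
v=3: a=3^-1·(≡2), b=3^5·(≡2) mod 3; (2|3)=-1, (2|3)=-1; (−1)^{-1·5·1}·(-1)^5·(-1)^-1 = -1.
|Ram(-1785, -255)| = 4, even; anisotropic at {3, 5, 17, ∞}.

[3, 5, 17, inf]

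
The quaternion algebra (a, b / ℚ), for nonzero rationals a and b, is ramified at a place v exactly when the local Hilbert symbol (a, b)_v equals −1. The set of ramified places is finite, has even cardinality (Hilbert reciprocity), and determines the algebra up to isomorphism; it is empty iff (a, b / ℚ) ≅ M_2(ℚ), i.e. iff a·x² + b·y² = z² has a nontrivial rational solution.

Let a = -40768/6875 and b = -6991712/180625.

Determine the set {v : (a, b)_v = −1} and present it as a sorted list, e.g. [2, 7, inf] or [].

[13, inf]

Mod squares: a ≡ -143, b ≡ -182. Check v ∈ {∞, 2, 5, 7, 11, 13, 17}.
v=2: v_2(a)=6, v_2(b)=5; units ≡ 1, 5 (mod 8); ε·ε+αω+βω = 0·0+6·1+5·0 ≡ 0  ⇒  (a,b)_2 = +1.
v=5: a=5^-4·(≡2), b=5^-4·(≡2) mod 5; (2|5)=-1, (2|5)=-1; (−1)^{-4·-4·2}·(-1)^-4·(-1)^-4 = +1.
v=13: a=13^1·(≡8), b=13^1·(≡4) mod 13; (8|13)=-1, (4|13)=+1; (−1)^{1·1·6}·(-1)^1·(+1)^1 = -1.
v=∞: -143 < 0 and -182 < 0  ⇒  (a,b)_∞ = -1.
v=17: a=17^0·(≡7), b=17^-2·(≡5) mod 17; (7|17)=-1, (5|17)=-1; (−1)^{0·-2·8}·(-1)^-2·(-1)^0 = +1.
v=7: a=7^2·(≡1), b=7^5·(≡1) mod 7; (1|7)=+1, (1|7)=+1; (−1)^{2·5·3}·(+1)^5·(+1)^2 = +1.
v=11: a=11^-1·(≡1), b=11^0·(≡4) mod 11; (1|11)=+1, (4|11)=+1; (−1)^{-1·0·5}·(+1)^0·(+1)^-1 = +1.
|Ram(-143, -182)| = 2, even; anisotropic at {13, ∞}.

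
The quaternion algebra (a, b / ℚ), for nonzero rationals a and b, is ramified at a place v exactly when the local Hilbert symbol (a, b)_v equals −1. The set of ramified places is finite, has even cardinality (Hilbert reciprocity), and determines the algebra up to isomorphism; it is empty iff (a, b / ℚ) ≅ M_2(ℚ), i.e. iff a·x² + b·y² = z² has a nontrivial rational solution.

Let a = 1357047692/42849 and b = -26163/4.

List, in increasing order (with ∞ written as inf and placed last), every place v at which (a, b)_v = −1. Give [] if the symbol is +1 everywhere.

Mod squares: a ≡ 2387, b ≡ -323. Check v ∈ {∞, 2, 3, 7, 11, 13, 17, 19, 23, 29, 31}.
v=∞: 2387 > 0 and -323 < 0  ⇒  (a,b)_∞ = +1.
v=13: a=13^2·(≡2), b=13^0·(≡8) mod 13; (2|13)=-1, (8|13)=-1; (−1)^{2·0·6}·(-1)^0·(-1)^2 = +1.
v=19: a=19^0·(≡13), b=19^1·(≡12) mod 19; (13|19)=-1, (12|19)=-1; (−1)^{0·1·9}·(-1)^1·(-1)^0 = -1.
v=17: a=17^0·(≡11), b=17^1·(≡2) mod 17; (11|17)=-1, (2|17)=+1; (−1)^{0·1·8}·(-1)^1·(+1)^0 = -1.
v=31: a=31^1·(≡15), b=31^0·(≡8) mod 31; (15|31)=-1, (8|31)=+1; (−1)^{1·0·15}·(-1)^0·(+1)^1 = +1.
v=29: a=29^2·(≡25), b=29^0·(≡6) mod 29; (25|29)=+1, (6|29)=+1; (−1)^{2·0·14}·(+1)^0·(+1)^2 = +1.
v=2: v_2(a)=2, v_2(b)=-2; units ≡ 3, 5 (mod 8); ε·ε+αω+βω = 1·0+2·1+-2·1 ≡ 0  ⇒  (a,b)_2 = +1.
v=23: a=23^-2·(≡3), b=23^0·(≡20) mod 23; (3|23)=+1, (20|23)=-1; (−1)^{-2·0·11}·(+1)^0·(-1)^-2 = +1.
v=11: a=11^1·(≡6), b=11^0·(≡7) mod 11; (6|11)=-1, (7|11)=-1; (−1)^{1·0·5}·(-1)^0·(-1)^1 = -1.
v=3: a=3^-4·(≡2), b=3^4·(≡1) mod 3; (2|3)=-1, (1|3)=+1; (−1)^{-4·4·1}·(-1)^4·(+1)^-4 = +1.
v=7: a=7^1·(≡3), b=7^0·(≡6) mod 7; (3|7)=-1, (6|7)=-1; (−1)^{1·0·3}·(-1)^0·(-1)^1 = -1.
(2387, -323 / ℚ) ramifies at {7, 11, 17, 19}: a division algebra.

[7, 11, 17, 19]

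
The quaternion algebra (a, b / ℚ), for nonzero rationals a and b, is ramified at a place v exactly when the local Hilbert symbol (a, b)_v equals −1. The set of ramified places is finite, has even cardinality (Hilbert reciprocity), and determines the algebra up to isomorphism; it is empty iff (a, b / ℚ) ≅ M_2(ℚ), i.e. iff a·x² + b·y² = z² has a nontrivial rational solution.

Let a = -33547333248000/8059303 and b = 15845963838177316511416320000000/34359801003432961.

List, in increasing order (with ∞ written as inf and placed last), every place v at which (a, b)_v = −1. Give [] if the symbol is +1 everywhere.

[5, 7]

Mod squares: a ≡ -7735, b ≡ 55. Check v ∈ {∞, 2, 3, 5, 7, 11, 13, 17, 23, 29, 37}.
v=23: a=23^0·(≡13), b=23^-2·(≡9) mod 23; (13|23)=+1, (9|23)=+1; (−1)^{0·-2·11}·(+1)^-2·(+1)^0 = +1.
v=5: a=5^3·(≡2), b=5^7·(≡1) mod 5; (2|5)=-1, (1|5)=+1; (−1)^{3·7·2}·(-1)^7·(+1)^3 = -1.
v=11: a=11^4·(≡5), b=11^9·(≡1) mod 11; (5|11)=+1, (1|11)=+1; (−1)^{4·9·5}·(+1)^9·(+1)^4 = +1.
v=37: a=37^-2·(≡15), b=37^-4·(≡29) mod 37; (15|37)=-1, (29|37)=-1; (−1)^{-2·-4·18}·(-1)^-4·(-1)^-2 = +1.
v=7: a=7^-1·(≡4), b=7^-2·(≡5) mod 7; (4|7)=+1, (5|7)=-1; (−1)^{-1·-2·3}·(+1)^-2·(-1)^-1 = -1.
v=∞: -7735 < 0 and 55 > 0  ⇒  (a,b)_∞ = +1.
v=3: a=3^4·(≡2), b=3^8·(≡1) mod 3; (2|3)=-1, (1|3)=+1; (−1)^{4·8·1}·(-1)^8·(+1)^4 = +1.
v=29: a=29^-2·(≡12), b=29^-4·(≡2) mod 29; (12|29)=-1, (2|29)=-1; (−1)^{-2·-4·14}·(-1)^-4·(-1)^-2 = +1.
v=2: v_2(a)=10, v_2(b)=28; units ≡ 1, 7 (mod 8); ε·ε+αω+βω = 0·1+10·0+28·0 ≡ 0  ⇒  (a,b)_2 = +1.
v=17: a=17^1·(≡1), b=17^2·(≡2) mod 17; (1|17)=+1, (2|17)=+1; (−1)^{1·2·8}·(+1)^2·(+1)^1 = +1.
v=13: a=13^1·(≡9), b=13^2·(≡9) mod 13; (9|13)=+1, (9|13)=+1; (−1)^{1·2·6}·(+1)^2·(+1)^1 = +1.
|Ram(-7735, 55)| = 2, even; anisotropic at {5, 7}.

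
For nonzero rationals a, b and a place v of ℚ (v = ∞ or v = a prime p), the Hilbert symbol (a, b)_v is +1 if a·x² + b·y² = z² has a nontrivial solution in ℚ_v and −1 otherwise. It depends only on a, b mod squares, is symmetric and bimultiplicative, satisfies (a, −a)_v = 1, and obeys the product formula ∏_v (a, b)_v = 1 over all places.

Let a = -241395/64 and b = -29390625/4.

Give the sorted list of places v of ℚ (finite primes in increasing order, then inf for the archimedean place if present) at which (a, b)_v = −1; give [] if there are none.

Mod squares: a ≡ -1995, b ≡ -209. Check v ∈ {∞, 2, 3, 5, 7, 11, 19}.
v=5: a=5^1·(≡4), b=5^6·(≡1) mod 5; (4|5)=+1, (1|5)=+1; (−1)^{1·6·2}·(+1)^6·(+1)^1 = +1.
v=3: a=3^1·(≡1), b=3^2·(≡1) mod 3; (1|3)=+1, (1|3)=+1; (−1)^{1·2·1}·(+1)^2·(+1)^1 = +1.
v=11: a=11^2·(≡2), b=11^1·(≡9) mod 11; (2|11)=-1, (9|11)=+1; (−1)^{2·1·5}·(-1)^1·(+1)^2 = -1.
v=∞: -1995 < 0 and -209 < 0  ⇒  (a,b)_∞ = -1.
v=19: a=19^1·(≡9), b=19^1·(≡12) mod 19; (9|19)=+1, (12|19)=-1; (−1)^{1·1·9}·(+1)^1·(-1)^1 = +1.
v=2: v_2(a)=-6, v_2(b)=-2; units ≡ 5, 7 (mod 8); ε·ε+αω+βω = 0·1+-6·0+-2·1 ≡ 0  ⇒  (a,b)_2 = +1.
v=7: a=7^1·(≡4), b=7^0·(≡4) mod 7; (4|7)=+1, (4|7)=+1; (−1)^{1·0·3}·(+1)^0·(+1)^1 = +1.
(-1995, -209 / ℚ) ramifies at {11, ∞}: a division algebra.

[11, inf]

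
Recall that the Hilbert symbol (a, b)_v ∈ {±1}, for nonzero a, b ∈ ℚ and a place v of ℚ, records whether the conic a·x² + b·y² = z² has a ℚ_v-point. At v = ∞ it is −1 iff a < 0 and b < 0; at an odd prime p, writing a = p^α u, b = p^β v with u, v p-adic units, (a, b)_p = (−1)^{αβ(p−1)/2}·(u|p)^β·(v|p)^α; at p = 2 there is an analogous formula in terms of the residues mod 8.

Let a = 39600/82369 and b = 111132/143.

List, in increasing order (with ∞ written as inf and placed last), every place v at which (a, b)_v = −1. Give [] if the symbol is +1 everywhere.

Mod squares: a ≡ 11, b ≡ 1001. Check v ∈ {∞, 2, 3, 5, 7, 11, 13, 41}.
v=3: a=3^2·(≡2), b=3^4·(≡2) mod 3; (2|3)=-1, (2|3)=-1; (−1)^{2·4·1}·(-1)^4·(-1)^2 = +1.
v=13: a=13^0·(≡2), b=13^-1·(≡9) mod 13; (2|13)=-1, (9|13)=+1; (−1)^{0·-1·6}·(-1)^-1·(+1)^0 = -1.
v=11: a=11^1·(≡3), b=11^-1·(≡5) mod 11; (3|11)=+1, (5|11)=+1; (−1)^{1·-1·5}·(+1)^-1·(+1)^1 = -1.
v=∞: 11 > 0 and 1001 > 0  ⇒  (a,b)_∞ = +1.
v=41: a=41^-2·(≡30), b=41^0·(≡38) mod 41; (30|41)=-1, (38|41)=-1; (−1)^{-2·0·20}·(-1)^0·(-1)^-2 = +1.
v=2: v_2(a)=4, v_2(b)=2; units ≡ 3, 1 (mod 8); ε·ε+αω+βω = 1·0+4·0+2·1 ≡ 0  ⇒  (a,b)_2 = +1.
v=7: a=7^-2·(≡1), b=7^3·(≡3) mod 7; (1|7)=+1, (3|7)=-1; (−1)^{-2·3·3}·(+1)^3·(-1)^-2 = +1.
v=5: a=5^2·(≡1), b=5^0·(≡4) mod 5; (1|5)=+1, (4|5)=+1; (−1)^{2·0·2}·(+1)^0·(+1)^2 = +1.
Ram(11, 1001) = {11, 13}; no ℚ_11-point on the conic.

[11, 13]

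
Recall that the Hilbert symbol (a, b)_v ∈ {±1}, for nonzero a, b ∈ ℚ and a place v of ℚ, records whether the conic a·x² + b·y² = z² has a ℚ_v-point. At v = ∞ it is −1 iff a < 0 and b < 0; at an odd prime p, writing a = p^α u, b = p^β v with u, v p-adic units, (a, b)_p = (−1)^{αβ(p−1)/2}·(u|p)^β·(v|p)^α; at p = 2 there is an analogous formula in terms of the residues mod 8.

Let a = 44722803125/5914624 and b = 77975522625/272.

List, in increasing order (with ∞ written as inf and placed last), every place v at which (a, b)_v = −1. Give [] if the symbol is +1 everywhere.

Mod squares: a ≡ 85085, b ≡ 373065. Check v ∈ {∞, 2, 3, 5, 7, 11, 13, 17, 19, 29}.
v=13: a=13^1·(≡2), b=13^2·(≡9) mod 13; (2|13)=-1, (9|13)=+1; (−1)^{1·2·6}·(-1)^2·(+1)^1 = +1.
v=17: a=17^1·(≡14), b=17^-1·(≡8) mod 17; (14|17)=-1, (8|17)=+1; (−1)^{1·-1·8}·(-1)^-1·(+1)^1 = -1.
v=29: a=29^2·(≡28), b=29^2·(≡25) mod 29; (28|29)=+1, (25|29)=+1; (−1)^{2·2·14}·(+1)^2·(+1)^2 = +1.
v=19: a=19^-2·(≡14), b=19^1·(≡2) mod 19; (14|19)=-1, (2|19)=-1; (−1)^{-2·1·9}·(-1)^1·(-1)^-2 = -1.
v=∞: 85085 > 0 and 373065 > 0  ⇒  (a,b)_∞ = +1.
v=3: a=3^0·(≡2), b=3^1·(≡2) mod 3; (2|3)=-1, (2|3)=-1; (−1)^{0·1·1}·(-1)^1·(-1)^0 = -1.
v=11: a=11^1·(≡2), b=11^1·(≡8) mod 11; (2|11)=-1, (8|11)=-1; (−1)^{1·1·5}·(-1)^1·(-1)^1 = -1.
v=5: a=5^5·(≡3), b=5^3·(≡3) mod 5; (3|5)=-1, (3|5)=-1; (−1)^{5·3·2}·(-1)^3·(-1)^5 = +1.
v=2: v_2(a)=-14, v_2(b)=-4; units ≡ 5, 1 (mod 8); ε·ε+αω+βω = 0·0+-14·0+-4·1 ≡ 0  ⇒  (a,b)_2 = +1.
v=7: a=7^1·(≡3), b=7^1·(≡4) mod 7; (3|7)=-1, (4|7)=+1; (−1)^{1·1·3}·(-1)^1·(+1)^1 = +1.
(85085, 373065 / ℚ) ramifies at {3, 11, 17, 19}: a division algebra.

[3, 11, 17, 19]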